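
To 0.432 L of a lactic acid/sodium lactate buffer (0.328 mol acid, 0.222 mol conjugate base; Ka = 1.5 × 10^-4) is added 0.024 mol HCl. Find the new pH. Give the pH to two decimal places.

Added H+ converts CH3CH(OH)COO- to CH3CH(OH)COOH: CH3CH(OH)COOH → 0.352 mol, CH3CH(OH)COO- → 0.198 mol.
pKa = −log(1.5 × 10^-4) = 3.824
pH = pKa + log(n_CH3CH(OH)COO-/n_CH3CH(OH)COOH) = 3.824 + log(0.198/0.352) = 3.824 + (-0.250)

pH = 3.57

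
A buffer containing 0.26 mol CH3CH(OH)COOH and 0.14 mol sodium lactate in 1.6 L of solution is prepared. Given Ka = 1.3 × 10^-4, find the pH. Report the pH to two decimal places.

pKa = −log(1.3 × 10^-4) = 3.886
pH = pKa + log([A⁻]/[HA]) = 3.886 + log(0.14/0.26)
pH = 3.886 + (-0.269) = 3.62

pH = 3.62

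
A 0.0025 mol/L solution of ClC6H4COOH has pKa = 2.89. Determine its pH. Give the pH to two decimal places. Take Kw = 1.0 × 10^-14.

pH = 2.90

ClC6H4COOH ⇌ ClC6H4COO- + H+
Ka = 10^(−2.89) = 1.29 × 10^-3
From the ICE table, Ka = [H+]²/(0.0025 − [H+]) = 1.29 × 10^-3.
[H+] is not negligible relative to C₀; solve [H+]² + 0.00129·[H+] − 3.23e-06 = 0.
[H+] = [−0.00129 + √(0.00129² + 1.29e-05)]/2 = 1.26 × 10^-3 M
pH = −log(1.26 × 10^-3) = 2.90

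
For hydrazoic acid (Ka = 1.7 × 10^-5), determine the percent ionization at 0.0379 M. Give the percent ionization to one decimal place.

HN3 ⇌ N3- + H+; let x = [H+] at equilibrium.
x ≈ √(Ka·C₀) = √(1.7 × 10^-5 × 0.0379) = 8.03 × 10^-4 M
Fraction ionized = 8.03 × 10^-4 / 0.0379 = 0.0212 → 2.1%

2.1%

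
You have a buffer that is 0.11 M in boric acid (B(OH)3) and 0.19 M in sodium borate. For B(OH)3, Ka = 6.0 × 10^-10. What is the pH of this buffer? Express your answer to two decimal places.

pKa = −log(6.0 × 10^-10) = 9.222
pH = pKa + log([A⁻]/[HA]) = 9.222 + log(0.19/0.11)
pH = 9.222 + (+0.237) = 9.46

pH = 9.46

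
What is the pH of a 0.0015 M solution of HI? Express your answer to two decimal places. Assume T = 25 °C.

pH = 2.82

HI is a strong acid and dissociates completely, so [H+] = 0.0015 M.
pH = -log(0.0015) = 2.82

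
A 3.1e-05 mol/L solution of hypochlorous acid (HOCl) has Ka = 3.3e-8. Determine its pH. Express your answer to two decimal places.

pH = 6.00

HOCl ⇌ OCl- + H+
From the ICE table, Ka = x²/(3.1e-05 − x) = 3.3 × 10^-8.
Since Ka ≪ C₀, x ≈ √(Ka·C₀) = 1.01 × 10^-6 M.
(x/C₀ = 3.3% < 5%, so the approximation holds.)
pH = −log(1.01 × 10^-6) = 6.00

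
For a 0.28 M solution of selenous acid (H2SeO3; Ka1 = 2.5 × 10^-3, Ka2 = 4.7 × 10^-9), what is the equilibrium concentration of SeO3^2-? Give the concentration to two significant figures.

First ionization gives [H+] ≈ [HSeO3-] = 2.52 × 10^-2 M.
Second step: Ka2 = [H+][SeO3^2-]/[HSeO3-] ≈ [SeO3^2-] (since [H+] ≈ [HSeO3-]).
So [SeO3^2-] ≈ Ka2.

4.7 × 10^-9 M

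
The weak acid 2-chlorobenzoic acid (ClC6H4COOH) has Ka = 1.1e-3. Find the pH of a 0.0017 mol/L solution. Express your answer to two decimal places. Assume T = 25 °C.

ClC6H4COOH ⇌ ClC6H4COO- + H+
Ka = x²/(0.0017 − x) = 1.1 × 10^-3
Here C₀/Ka ≈ 1.55, so the small-x approximation fails. Use the quadratic:
x = [−0.0011 + √(0.0011² + 7.48e-06)]/2 = 9.24 × 10^-4 M
pH = −log(9.24 × 10^-4) = 3.03

pH = 3.03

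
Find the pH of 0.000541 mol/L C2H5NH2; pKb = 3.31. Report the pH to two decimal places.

C2H5NH2 + H2O ⇌ C2H5NH3+ + OH-
Kb = 10^(−3.31) = 4.90 × 10^-4
Kb = [OH-]²/(0.000541 − [OH-]) = 4.90 × 10^-4
The 5% rule fails; solving [OH-]² + Kb·[OH-] − Kb·C₀ = 0 exactly:
[OH-] = (−Kb + √(Kb² + 4·Kb·C₀))/2 = 3.25 × 10^-4 M
pOH = −log(3.25 × 10^-4) = 3.49; pH = 14.00 − 3.49 = 10.51

pH = 10.51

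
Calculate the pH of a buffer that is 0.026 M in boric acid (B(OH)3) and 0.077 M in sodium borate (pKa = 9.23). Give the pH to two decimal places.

pH = 9.70

Henderson–Hasselbalch: pH = pKa + log([B(OH)4-]/[B(OH)3]) = 9.23 + log(0.077/0.026)
pH = 9.23 + (+0.472) = 9.70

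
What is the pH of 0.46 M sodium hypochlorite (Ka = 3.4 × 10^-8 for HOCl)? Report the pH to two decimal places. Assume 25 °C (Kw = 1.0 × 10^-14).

OCl- is the conjugate base of the weak acid HOCl.
Kb = Kw/Ka = 1.0×10^-14 / 3.4 × 10^-8 = 2.94 × 10^-7
Kb = x²/(0.46 − x) = 2.94 × 10^-7
Since Kb ≪ C₀, x ≈ √(Kb·C₀) = 3.68 × 10^-4 M.
Check: 0.08% ionized — well under 5%, approximation valid.
pOH = −log(3.68 × 10^-4) = 3.43; pH = 14.00 − 3.43 = 10.57

pH = 10.57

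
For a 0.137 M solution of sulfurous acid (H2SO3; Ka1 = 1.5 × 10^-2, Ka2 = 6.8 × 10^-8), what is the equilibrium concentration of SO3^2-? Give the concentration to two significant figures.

6.8 × 10^-8 M

First ionization gives [H+] ≈ [HSO3-] = 3.84 × 10^-2 M.
Second step: Ka2 = [H+][SO3^2-]/[HSO3-] ≈ [SO3^2-] (since [H+] ≈ [HSO3-]).
So [SO3^2-] ≈ Ka2.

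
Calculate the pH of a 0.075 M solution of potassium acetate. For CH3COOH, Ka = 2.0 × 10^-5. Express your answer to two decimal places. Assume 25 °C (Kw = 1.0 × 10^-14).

CH3COO- is the conjugate base of the weak acid CH3COOH.
Kb = Kw/Ka = 1.0×10^-14 / 2.0 × 10^-5 = 5.00 × 10^-10
Let x = [OH-] at equilibrium. Kb = x²/(0.075 − x).
Since Kb ≪ C₀, x ≈ √(Kb·C₀) = 6.12 × 10^-6 M.
pOH = 5.21, so pH = 14.00 − pOH = 8.79

pH = 8.79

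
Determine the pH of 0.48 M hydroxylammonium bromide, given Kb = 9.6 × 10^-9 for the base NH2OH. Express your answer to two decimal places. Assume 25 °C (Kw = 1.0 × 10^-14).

NH3OH+ is the conjugate acid of the weak base NH2OH.
Ka = Kw/Kb = 1.0×10^-14 / 9.6 × 10^-9 = 1.04 × 10^-6
Let x = [H+] at equilibrium. Ka = x²/(0.48 − x).
Neglecting x in the denominator: x = √(1.04 × 10^-6 × 0.48) = 7.07 × 10^-4 M
pH = −log[H+] = −log(7.07 × 10^-4) = 3.15

pH = 3.15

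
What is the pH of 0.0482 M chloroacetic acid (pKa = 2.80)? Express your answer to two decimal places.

pH = 2.10

ClCH2COOH ⇌ ClCH2COO- + H+
Ka = 10^(−2.80) = 1.58 × 10^-3
From the ICE table, Ka = x²/(0.0482 − x) = 1.58 × 10^-3.
Here C₀/Ka ≈ 30.5, so the small-x approximation fails. Use the quadratic:
x = [−0.00158 + √(0.00158² + 0.000305)]/2 = 7.97 × 10^-3 M
pH = −log(7.97 × 10^-3) = 2.10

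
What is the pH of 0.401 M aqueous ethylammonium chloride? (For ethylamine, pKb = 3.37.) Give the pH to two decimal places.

pH = 5.51

C2H5NH3+ is the conjugate acid of the weak base C2H5NH2.
Kb = 10^(−3.37) = 4.27 × 10^-4
Ka = Kw/Kb = 1.0×10^-14 / 4.27 × 10^-4 = 2.34 × 10^-11
Ka = x²/(0.401 − x) = 2.34 × 10^-11
Since Ka ≪ C₀, x ≈ √(Ka·C₀) = 3.06 × 10^-6 M.
pH = −log(3.06 × 10^-6) = 5.51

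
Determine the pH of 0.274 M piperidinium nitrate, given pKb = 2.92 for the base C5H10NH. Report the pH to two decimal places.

C5H10NH2+ is the conjugate acid of the weak base C5H10NH.
Kb = 10^(−2.92) = 1.20 × 10^-3
Ka = Kw/Kb = 1.0×10^-14 / 1.20 × 10^-3 = 8.33 × 10^-12
Ka = [H+]²/(0.274 − [H+]) = 8.33 × 10^-12
Neglecting [H+] in the denominator: [H+] = √(8.33 × 10^-12 × 0.274) = 1.51 × 10^-6 M
pH = −log[H+] = −log(1.51 × 10^-6) = 5.82

pH = 5.82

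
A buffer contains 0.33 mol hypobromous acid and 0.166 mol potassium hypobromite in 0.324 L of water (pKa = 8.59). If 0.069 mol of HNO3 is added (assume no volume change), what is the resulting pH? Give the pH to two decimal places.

pH = 7.98

Added H+ converts OBr- to HOBr: HOBr → 0.399 mol, OBr- → 0.097 mol.
Henderson–Hasselbalch with mole ratio 0.097/0.399: pH = 8.59 + (-0.614)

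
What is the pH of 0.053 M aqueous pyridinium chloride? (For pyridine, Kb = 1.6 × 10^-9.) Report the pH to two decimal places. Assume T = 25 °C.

C5H5NH+ is the conjugate acid of the weak base C5H5N.
Ka = Kw/Kb = 1.0×10^-14 / 1.6 × 10^-9 = 6.25 × 10^-6
From the ICE table, Ka = [H+]²/(0.053 − [H+]) = 6.25 × 10^-6.
Since Ka ≪ C₀, [H+] ≈ √(Ka·C₀) = 5.76 × 10^-4 M.
pH = −log(5.76 × 10^-4) = 3.24

pH = 3.24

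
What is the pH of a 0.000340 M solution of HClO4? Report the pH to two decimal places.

pH = 3.47

HClO4 is a strong acid and dissociates completely, so [H+] = 0.000340 M.
pH = -log(0.00034) = 3.47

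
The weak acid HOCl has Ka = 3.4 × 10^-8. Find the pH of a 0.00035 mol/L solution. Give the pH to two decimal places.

HOCl ⇌ OCl- + H+
From the ICE table, Ka = [H+]²/(0.00035 − [H+]) = 3.4 × 10^-8.
Assume [H+] ≪ 0.00035: [H+] ≈ √(3.4 × 10^-8 × 0.00035) = 3.45 × 10^-6 M
([H+]/C₀ = 0.99% < 5%, so the approximation holds.)
pH = −log[H+] = −log(3.45 × 10^-6) = 5.46

pH = 5.46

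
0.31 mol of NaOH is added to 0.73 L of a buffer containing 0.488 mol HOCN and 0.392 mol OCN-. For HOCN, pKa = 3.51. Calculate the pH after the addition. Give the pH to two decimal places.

OH- converts HOCN to OCN-: HOCN → 0.178 mol, OCN- → 0.702 mol.
Henderson–Hasselbalch with mole ratio 0.702/0.178: pH = 3.51 + (+0.596)

pH = 4.11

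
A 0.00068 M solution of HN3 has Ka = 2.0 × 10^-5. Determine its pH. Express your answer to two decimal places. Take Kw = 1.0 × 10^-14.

pH = 3.97

HN3 ⇌ N3- + H+
From the ICE table, Ka = [H+]²/(0.00068 − [H+]) = 2.0 × 10^-5.
Here C₀/Ka ≈ 34, so the small-[H+] approximation fails. Use the quadratic:
[H+] = (−Ka + √(Ka² + 4·Ka·C₀))/2 = 1.07 × 10^-4 M
pH = −log[H+] = −log(1.07 × 10^-4) = 3.97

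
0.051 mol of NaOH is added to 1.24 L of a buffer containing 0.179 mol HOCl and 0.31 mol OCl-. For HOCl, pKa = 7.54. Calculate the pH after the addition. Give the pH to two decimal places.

OH- converts HOCl to OCl-: HOCl → 0.128 mol, OCl- → 0.361 mol.
pH = pKa + log([A⁻]/[HA]) = 7.54 + log(0.361/0.128) = 7.54 +0.450

pH = 7.99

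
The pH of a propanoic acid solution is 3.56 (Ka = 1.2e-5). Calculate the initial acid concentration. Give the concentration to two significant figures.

[H+] = 10^(-3.56) = 2.75 × 10^-4 M = x
Ka = x²/(C₀ − x) ⇒ C₀ = x + x²/Ka
C₀ = 2.75 × 10^-4 + (2.75 × 10^-4)²/(1.2 × 10^-5) = 6.58 × 10^-3 M

C₀ = 6.6 × 10^-3 M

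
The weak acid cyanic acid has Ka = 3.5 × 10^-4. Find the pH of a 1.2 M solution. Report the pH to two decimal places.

HOCN ⇌ OCN- + H+
From the ICE table, Ka = x²/(1.2 − x) = 3.5 × 10^-4.
Assume x ≪ 1.2: x ≈ √(3.5 × 10^-4 × 1.2) = 2.05 × 10^-2 M
Check: 1.7% ionized — well under 5%, approximation valid.
pH = −log(2.05 × 10^-2) = 1.69

pH = 1.69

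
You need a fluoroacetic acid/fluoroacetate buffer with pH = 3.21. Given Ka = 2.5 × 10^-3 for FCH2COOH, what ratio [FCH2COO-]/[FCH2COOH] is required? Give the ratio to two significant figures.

ratio = 4.1

pKa = -log(2.5 × 10^-3) = 2.602
pH = pKa + log(r) ⇒ log(r) = 3.21 − 2.602 = +0.608
r = [FCH2COO-]/[FCH2COOH] = 10^(+0.608) = 4.06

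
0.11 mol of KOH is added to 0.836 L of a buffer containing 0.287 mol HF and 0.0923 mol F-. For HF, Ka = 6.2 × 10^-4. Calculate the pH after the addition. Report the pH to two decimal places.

OH- converts HF to F-: HF → 0.177 mol, F- → 0.202 mol.
pKa = −log(6.2 × 10^-4) = 3.208
Henderson–Hasselbalch with mole ratio 0.202/0.177: pH = 3.208 + (+0.057)

pH = 3.27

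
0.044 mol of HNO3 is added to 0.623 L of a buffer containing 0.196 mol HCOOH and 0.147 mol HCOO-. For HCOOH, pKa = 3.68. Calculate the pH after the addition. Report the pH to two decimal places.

Added H+ converts HCOO- to HCOOH: HCOOH → 0.24 mol, HCOO- → 0.103 mol.
pH = pKa + log(n_HCOO-/n_HCOOH) = 3.68 + log(0.103/0.24) = 3.68 + (-0.367)

pH = 3.31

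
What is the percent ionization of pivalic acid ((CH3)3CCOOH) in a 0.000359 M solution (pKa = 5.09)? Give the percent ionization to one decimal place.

14.0%

(CH3)3CCOOH ⇌ (CH3)3CCOO- + H+; let x = [H+] at equilibrium.
Ka = 10^(−5.09) = 8.13 × 10^-6
Solve x² + 8.13e-06x − 2.92e-09 = 0 → x = 5.01 × 10^-5 M
% ionization = x/C₀ × 100% = 5.01 × 10^-5/0.000359 × 100% = 14.0%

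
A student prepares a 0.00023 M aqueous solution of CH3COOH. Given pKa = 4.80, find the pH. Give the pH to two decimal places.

pH = 4.28

CH3COOH ⇌ CH3COO- + H+
Ka = 10^(−4.80) = 1.58 × 10^-5
Let x = [H+] at equilibrium. Ka = x²/(0.00023 − x).
The 5% rule fails; solving x² + Ka·x − Ka·C₀ = 0 exactly:
x = [−1.58e-05 + √(1.58e-05² + 1.45e-08)]/2 = 5.29 × 10^-5 M
pH = −log[H+] = −log(5.29 × 10^-5) = 4.28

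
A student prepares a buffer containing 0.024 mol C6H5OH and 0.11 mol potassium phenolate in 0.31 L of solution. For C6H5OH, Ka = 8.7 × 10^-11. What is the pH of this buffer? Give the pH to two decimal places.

pH = 10.72

pKa = −log(8.7 × 10^-11) = 10.060
Henderson–Hasselbalch: pH = pKa + log([C6H5O-]/[C6H5OH]) = 10.060 + log(0.11/0.024)
pH = 10.060 + (+0.661) = 10.72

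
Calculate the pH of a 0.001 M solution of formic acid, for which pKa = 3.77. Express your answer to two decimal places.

pH = 3.47

HCOOH ⇌ HCOO- + H+
Ka = 10^(−3.77) = 1.70 × 10^-4
Ka = [H+]²/(0.001 − [H+]) = 1.70 × 10^-4
Here C₀/Ka ≈ 5.88, so the small-[H+] approximation fails. Use the quadratic:
[H+] = (−Ka + √(Ka² + 4·Ka·C₀))/2 = 3.36 × 10^-4 M
pH = −log[H+] = −log(3.36 × 10^-4) = 3.47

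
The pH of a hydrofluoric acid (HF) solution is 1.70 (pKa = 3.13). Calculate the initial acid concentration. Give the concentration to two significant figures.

C₀ = 5.6 × 10^-1 M

[H+] = 10^(-1.70) = 2.00 × 10^-2 M = x
Ka = 10^(−3.13) = 7.41 × 10^-4
Ka = x²/(C₀ − x) ⇒ C₀ = x + x²/Ka
C₀ = 2.00 × 10^-2 + (2.00 × 10^-2)²/(7.41 × 10^-4) = 5.60 × 10^-1 M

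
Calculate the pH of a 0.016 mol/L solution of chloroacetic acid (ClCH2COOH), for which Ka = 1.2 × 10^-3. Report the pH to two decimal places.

pH = 2.42

ClCH2COOH ⇌ ClCH2COO- + H+
Let x = [H+] at equilibrium. Ka = x²/(0.016 − x).
The 5% rule fails; solving x² + Ka·x − Ka·C₀ = 0 exactly:
x = [−0.0012 + √(0.0012² + 7.68e-05)]/2 = 3.82 × 10^-3 M
pH = −log[H+] = −log(3.82 × 10^-3) = 2.42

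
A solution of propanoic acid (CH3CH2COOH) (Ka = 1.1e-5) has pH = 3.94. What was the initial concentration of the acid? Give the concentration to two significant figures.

[H+] = 10^(-3.94) = 1.15 × 10^-4 M = x
Ka = x²/(C₀ − x) ⇒ C₀ = x + x²/Ka
C₀ = 1.15 × 10^-4 + (1.15 × 10^-4)²/(1.1 × 10^-5) = 1.32 × 10^-3 M

C₀ = 1.3 × 10^-3 M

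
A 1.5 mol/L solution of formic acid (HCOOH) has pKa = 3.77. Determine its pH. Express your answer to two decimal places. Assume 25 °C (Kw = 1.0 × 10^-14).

pH = 1.80

HCOOH ⇌ HCOO- + H+
Ka = 10^(−3.77) = 1.70 × 10^-4
Ka = x²/(1.5 − x) = 1.70 × 10^-4
Neglecting x in the denominator: x = √(1.70 × 10^-4 × 1.5) = 1.60 × 10^-2 M
pH = −log(1.60 × 10^-2) = 1.80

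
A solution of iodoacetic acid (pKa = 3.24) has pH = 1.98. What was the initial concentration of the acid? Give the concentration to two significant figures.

C₀ = 2.0 × 10^-1 M

[H+] = 10^(-1.98) = 1.05 × 10^-2 M = x
Ka = 10^(−3.24) = 5.75 × 10^-4
Ka = x²/(C₀ − x) ⇒ C₀ = x + x²/Ka
C₀ = 1.05 × 10^-2 + (1.05 × 10^-2)²/(5.75 × 10^-4) = 2.02 × 10^-1 M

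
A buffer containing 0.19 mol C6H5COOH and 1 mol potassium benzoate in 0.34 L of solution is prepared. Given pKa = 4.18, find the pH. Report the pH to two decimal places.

pH = 4.90

pH = pKa + log([A⁻]/[HA]) = 4.18 + log(1/0.19)
pH = 4.18 + (+0.721) = 4.90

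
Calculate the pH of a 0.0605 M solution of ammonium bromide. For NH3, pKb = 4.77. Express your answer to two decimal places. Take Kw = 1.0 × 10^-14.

NH4+ is the conjugate acid of the weak base NH3.
Kb = 10^(−4.77) = 1.70 × 10^-5
Ka = Kw/Kb = 1.0×10^-14 / 1.70 × 10^-5 = 5.88 × 10^-10
Ka = [H+]²/(0.0605 − [H+]) = 5.88 × 10^-10
Since Ka ≪ C₀, [H+] ≈ √(Ka·C₀) = 5.96 × 10^-6 M.
pH = −log(5.96 × 10^-6) = 5.22

pH = 5.22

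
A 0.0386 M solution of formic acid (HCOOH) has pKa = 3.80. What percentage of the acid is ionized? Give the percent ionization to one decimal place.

6.2%

HCOOH ⇌ HCOO- + H+; let x = [H+] at equilibrium.
Ka = 10^(−3.80) = 1.58 × 10^-4
Ka = x²/(C₀ − x); solving the quadratic gives x = 2.39 × 10^-3 M.
% ionization = x/C₀ × 100% = 2.39 × 10^-3/0.0386 × 100% = 6.2%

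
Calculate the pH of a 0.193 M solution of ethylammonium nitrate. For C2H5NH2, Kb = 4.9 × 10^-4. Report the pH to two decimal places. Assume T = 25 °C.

C2H5NH3+ is the conjugate acid of the weak base C2H5NH2.
Ka = Kw/Kb = 1.0×10^-14 / 4.9 × 10^-4 = 2.04 × 10^-11
Ka = [H+]²/(0.193 − [H+]) = 2.04 × 10^-11
Neglecting [H+] in the denominator: [H+] = √(2.04 × 10^-11 × 0.193) = 1.98 × 10^-6 M
pH = −log[H+] = −log(1.98 × 10^-6) = 5.70

pH = 5.70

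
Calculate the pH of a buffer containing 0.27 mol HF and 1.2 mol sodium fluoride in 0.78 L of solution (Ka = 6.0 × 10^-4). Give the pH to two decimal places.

pH = 3.87

pKa = −log(6.0 × 10^-4) = 3.222
Using pH = pKa + log([base]/[acid]) with [base]/[acid] = 1.2/0.27:
pH = 3.222 + (+0.648) = 3.87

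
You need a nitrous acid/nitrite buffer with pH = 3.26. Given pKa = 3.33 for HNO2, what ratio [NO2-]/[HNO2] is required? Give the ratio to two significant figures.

pH = pKa + log(r) ⇒ log(r) = 3.26 − 3.33 = -0.07
r = [NO2-]/[HNO2] = 10^(-0.07) = 0.851

ratio = 0.85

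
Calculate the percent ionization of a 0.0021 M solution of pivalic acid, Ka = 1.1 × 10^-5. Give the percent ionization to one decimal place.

7.0%

(CH3)3CCOOH ⇌ (CH3)3CCOO- + H+; let x = [H+] at equilibrium.
Ka = x²/(C₀ − x); solving the quadratic gives x = 1.47 × 10^-4 M.
Fraction ionized = 1.47 × 10^-4 / 0.0021 = 0.0700 → 7.0%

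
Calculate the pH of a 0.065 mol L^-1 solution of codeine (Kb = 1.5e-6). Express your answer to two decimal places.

pH = 10.49

C18H21NO3 + H2O ⇌ C18H22NO3+ + OH-
Kb = [OH-]²/(0.065 − [OH-]) = 1.5 × 10^-6
Neglecting [OH-] in the denominator: [OH-] = √(1.5 × 10^-6 × 0.065) = 3.12 × 10^-4 M
([OH-]/C₀ = 0.48% < 5%, so the approximation holds.)
pOH = 3.51, so pH = 14.00 − pOH = 10.49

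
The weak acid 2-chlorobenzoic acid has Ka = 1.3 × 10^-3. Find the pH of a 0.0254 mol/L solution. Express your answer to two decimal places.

ClC6H4COOH ⇌ ClC6H4COO- + H+
Ka = [H+]²/(0.0254 − [H+]) = 1.3 × 10^-3
[H+] is not negligible relative to C₀; solve [H+]² + 0.0013·[H+] − 3.3e-05 = 0.
[H+] = [−0.0013 + √(0.0013² + 0.000132)]/2 = 5.13 × 10^-3 M
pH = −log[H+] = −log(5.13 × 10^-3) = 2.29

pH = 2.29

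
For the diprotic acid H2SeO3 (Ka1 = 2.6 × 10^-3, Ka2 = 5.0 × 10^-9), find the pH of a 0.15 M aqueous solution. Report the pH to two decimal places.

Since Ka1 ≫ Ka2, the first ionization dominates [H+].
Ka1 = x²/(0.15 − x) = 2.6 × 10^-3
Solving the quadratic: x = (−Ka1 + √(Ka1² + 4·Ka1·C₀))/2 = 1.85 × 10^-2 M
pH = −log(1.85 × 10^-2) = 1.73

pH = 1.73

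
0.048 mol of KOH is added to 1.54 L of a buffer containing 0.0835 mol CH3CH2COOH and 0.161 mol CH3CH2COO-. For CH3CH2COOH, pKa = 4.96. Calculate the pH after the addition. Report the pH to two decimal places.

OH- converts CH3CH2COOH to CH3CH2COO-: CH3CH2COOH → 0.0355 mol, CH3CH2COO- → 0.209 mol.
pH = pKa + log(n_CH3CH2COO-/n_CH3CH2COOH) = 4.96 + log(0.209/0.0355) = 4.96 + (+0.770)

pH = 5.73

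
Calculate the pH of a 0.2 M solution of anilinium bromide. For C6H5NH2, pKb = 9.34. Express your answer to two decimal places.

pH = 2.68

C6H5NH3+ is the conjugate acid of the weak base C6H5NH2.
Kb = 10^(−9.34) = 4.57 × 10^-10
Ka = Kw/Kb = 1.0×10^-14 / 4.57 × 10^-10 = 2.19 × 10^-5
Let x = [H+] at equilibrium. Ka = x²/(0.2 − x).
Assume x ≪ 0.2: x ≈ √(2.19 × 10^-5 × 0.2) = 2.09 × 10^-3 M
pH = −log(2.09 × 10^-3) = 2.68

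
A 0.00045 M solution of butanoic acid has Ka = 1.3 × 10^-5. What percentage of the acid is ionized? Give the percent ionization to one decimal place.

CH3(CH2)2COOH ⇌ CH3(CH2)2COO- + H+; let x = [H+] at equilibrium.
Solve x² + 1.3e-05x − 5.85e-09 = 0 → x = 7.03 × 10^-5 M
% ionization = x/C₀ × 100% = 7.03 × 10^-5/0.00045 × 100% = 15.6%

15.6%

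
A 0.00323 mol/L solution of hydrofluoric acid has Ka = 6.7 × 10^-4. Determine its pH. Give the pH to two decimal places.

HF ⇌ F- + H+
Let x = [H+] at equilibrium. Ka = x²/(0.00323 − x).
Here C₀/Ka ≈ 4.82, so the small-x approximation fails. Use the quadratic:
x = (−Ka + √(Ka² + 4·Ka·C₀))/2 = 1.17 × 10^-3 M
pH = −log[H+] = −log(1.17 × 10^-3) = 2.93

pH = 2.93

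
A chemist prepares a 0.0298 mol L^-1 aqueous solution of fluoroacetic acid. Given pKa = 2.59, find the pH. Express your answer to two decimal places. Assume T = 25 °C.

pH = 2.12

FCH2COOH ⇌ FCH2COO- + H+
Ka = 10^(−2.59) = 2.57 × 10^-3
From the ICE table, Ka = [H+]²/(0.0298 − [H+]) = 2.57 × 10^-3.
Here C₀/Ka ≈ 11.6, so the small-[H+] approximation fails. Use the quadratic:
[H+] = [−0.00257 + √(0.00257² + 0.000306)]/2 = 7.56 × 10^-3 M
pH = −log[H+] = −log(7.56 × 10^-3) = 2.12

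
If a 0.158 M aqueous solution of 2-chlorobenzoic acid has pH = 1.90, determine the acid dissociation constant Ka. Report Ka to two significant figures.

Ka = 1.1 × 10^-3

[H+] = 10^(-1.90) = 1.26 × 10^-2 M
At equilibrium [HA] = 0.158 − 1.26 × 10^-2 = 1.45 × 10^-1 M
Ka = [H+][A-]/[HA] = (1.26 × 10^-2)² / 1.45 × 10^-1 = 1.1 × 10^-3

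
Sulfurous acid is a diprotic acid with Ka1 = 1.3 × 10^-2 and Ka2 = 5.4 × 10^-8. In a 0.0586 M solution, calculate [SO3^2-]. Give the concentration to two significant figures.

First ionization gives [H+] ≈ [HSO3-] = 2.19 × 10^-2 M.
Second step: Ka2 = [H+][SO3^2-]/[HSO3-] ≈ [SO3^2-] (since [H+] ≈ [HSO3-]).
So [SO3^2-] ≈ Ka2.

5.4 × 10^-8 M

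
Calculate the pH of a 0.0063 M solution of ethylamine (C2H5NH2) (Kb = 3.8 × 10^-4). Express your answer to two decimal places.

C2H5NH2 + H2O ⇌ C2H5NH3+ + OH-
Kb = [OH-]²/(0.0063 − [OH-]) = 3.8 × 10^-4
Here C₀/Kb ≈ 16.6, so the small-[OH-] approximation fails. Use the quadratic:
[OH-] = (−Kb + √(Kb² + 4·Kb·C₀))/2 = 1.37 × 10^-3 M
pOH = 2.86, so pH = 14.00 − pOH = 11.14

pH = 11.14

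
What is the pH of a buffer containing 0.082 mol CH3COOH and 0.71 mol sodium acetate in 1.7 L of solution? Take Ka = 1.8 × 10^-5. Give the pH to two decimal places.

pKa = −log(1.8 × 10^-5) = 4.745
Using pH = pKa + log([base]/[acid]) with [base]/[acid] = 0.71/0.082:
pH = 4.745 + (+0.937) = 5.68

pH = 5.68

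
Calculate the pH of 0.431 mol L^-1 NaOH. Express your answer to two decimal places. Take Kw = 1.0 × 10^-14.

NaOH is a strong base; [OH-] = 0.431 M.
pOH = -log(0.431) = 0.37
pH = 14.00 - 0.37 = 13.63

pH = 13.63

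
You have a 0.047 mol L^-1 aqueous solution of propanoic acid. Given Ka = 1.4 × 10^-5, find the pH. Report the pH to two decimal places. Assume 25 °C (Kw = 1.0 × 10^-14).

pH = 3.09

CH3CH2COOH ⇌ CH3CH2COO- + H+
From the ICE table, Ka = [H+]²/(0.047 − [H+]) = 1.4 × 10^-5.
Neglecting [H+] in the denominator: [H+] = √(1.4 × 10^-5 × 0.047) = 8.11 × 10^-4 M
Check: 1.7% ionized — well under 5%, approximation valid.
pH = −log(8.11 × 10^-4) = 3.09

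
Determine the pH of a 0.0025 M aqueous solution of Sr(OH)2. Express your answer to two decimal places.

pH = 11.70

Sr(OH)2 is a strong base (each formula unit releases 2 OH-); [OH-] = 0.005 M.
pOH = -log(0.005) = 2.30
pH = 14.00 - 2.30 = 11.70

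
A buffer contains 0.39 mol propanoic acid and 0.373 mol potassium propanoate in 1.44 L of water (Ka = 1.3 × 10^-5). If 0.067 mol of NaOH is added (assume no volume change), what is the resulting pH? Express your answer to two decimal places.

After neutralization: n(CH3CH2COOH) = 0.323 mol, n(CH3CH2COO-) = 0.44 mol.
pKa = −log(1.3 × 10^-5) = 4.886
pH = pKa + log(n_CH3CH2COO-/n_CH3CH2COOH) = 4.886 + log(0.44/0.323) = 4.886 + (+0.134)

pH = 5.02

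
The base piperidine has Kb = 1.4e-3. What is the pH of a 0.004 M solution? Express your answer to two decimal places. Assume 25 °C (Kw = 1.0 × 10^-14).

pH = 11.25

C5H10NH + H2O ⇌ C5H10NH2+ + OH-
From the ICE table, Kb = [OH-]²/(0.004 − [OH-]) = 1.4 × 10^-3.
The 5% rule fails; solving [OH-]² + Kb·[OH-] − Kb·C₀ = 0 exactly:
[OH-] = (−Kb + √(Kb² + 4·Kb·C₀))/2 = 1.77 × 10^-3 M
pOH = −log(1.77 × 10^-3) = 2.75; pH = 14.00 − 2.75 = 11.25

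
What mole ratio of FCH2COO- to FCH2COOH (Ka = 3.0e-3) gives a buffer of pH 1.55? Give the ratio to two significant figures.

ratio = 0.11

pKa = -log(3.0 × 10^-3) = 2.523
pH = pKa + log(r) ⇒ log(r) = 1.55 − 2.523 = -0.973
r = [FCH2COO-]/[FCH2COOH] = 10^(-0.973) = 0.106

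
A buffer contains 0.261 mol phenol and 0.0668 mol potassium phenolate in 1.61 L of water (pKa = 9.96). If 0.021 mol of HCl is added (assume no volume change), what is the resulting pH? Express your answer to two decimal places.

pH = 9.17

After neutralization: n(C6H5OH) = 0.282 mol, n(C6H5O-) = 0.0458 mol.
Henderson–Hasselbalch with mole ratio 0.0458/0.282: pH = 9.96 + (-0.789)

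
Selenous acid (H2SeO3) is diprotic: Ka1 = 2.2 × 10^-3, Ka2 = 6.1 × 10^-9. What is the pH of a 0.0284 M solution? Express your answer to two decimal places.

pH = 2.16

Ka1 ≫ Ka2, so treat the first dissociation as the only significant source of H+.
Ka1 = x²/(0.0284 − x) = 2.2 × 10^-3
Solving the quadratic: x = (−Ka1 + √(Ka1² + 4·Ka1·C₀))/2 = 6.88 × 10^-3 M
pH = −log(6.88 × 10^-3) = 2.16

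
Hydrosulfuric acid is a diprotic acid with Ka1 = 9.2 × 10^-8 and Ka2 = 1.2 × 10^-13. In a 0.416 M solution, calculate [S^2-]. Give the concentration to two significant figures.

1.2 × 10^-13 M

First ionization gives [H+] ≈ [HS-] = 1.96 × 10^-4 M.
Second step: Ka2 = [H+][S^2-]/[HS-] ≈ [S^2-] (since [H+] ≈ [HS-]).
So [S^2-] ≈ Ka2.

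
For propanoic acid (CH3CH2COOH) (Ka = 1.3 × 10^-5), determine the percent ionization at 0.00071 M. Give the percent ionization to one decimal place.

12.6%

CH3CH2COOH ⇌ CH3CH2COO- + H+; let x = [H+] at equilibrium.
Solve x² + 1.3e-05x − 9.23e-09 = 0 → x = 8.98 × 10^-5 M
Fraction ionized = 8.98 × 10^-5 / 0.00071 = 0.1265 → 12.6%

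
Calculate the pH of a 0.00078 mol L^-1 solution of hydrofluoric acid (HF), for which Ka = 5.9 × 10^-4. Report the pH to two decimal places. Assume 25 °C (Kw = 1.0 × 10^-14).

pH = 3.35

HF ⇌ F- + H+
From the ICE table, Ka = [H+]²/(0.00078 − [H+]) = 5.9 × 10^-4.
[H+] is not negligible relative to C₀; solve [H+]² + 0.00059·[H+] − 4.6e-07 = 0.
[H+] = [−0.00059 + √(0.00059² + 1.84e-06)]/2 = 4.45 × 10^-4 M
pH = −log(4.45 × 10^-4) = 3.35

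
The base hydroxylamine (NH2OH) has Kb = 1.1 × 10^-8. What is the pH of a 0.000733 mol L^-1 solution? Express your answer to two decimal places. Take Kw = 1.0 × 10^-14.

pH = 8.45

NH2OH + H2O ⇌ NH3OH+ + OH-
From the ICE table, Kb = x²/(0.000733 − x) = 1.1 × 10^-8.
Assume x ≪ 0.000733: x ≈ √(1.1 × 10^-8 × 0.000733) = 2.84 × 10^-6 M
pOH = −log(2.84 × 10^-6) = 5.55; pH = 14.00 − 5.55 = 8.45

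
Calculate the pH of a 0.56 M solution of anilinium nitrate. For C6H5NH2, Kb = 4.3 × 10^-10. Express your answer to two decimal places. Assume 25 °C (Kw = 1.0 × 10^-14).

pH = 2.44

C6H5NH3+ is the conjugate acid of the weak base C6H5NH2.
Ka = Kw/Kb = 1.0×10^-14 / 4.3 × 10^-10 = 2.33 × 10^-5
Ka = [H+]²/(0.56 − [H+]) = 2.33 × 10^-5
Since Ka ≪ C₀, [H+] ≈ √(Ka·C₀) = 3.61 × 10^-3 M.
Check: 0.65% ionized — well under 5%, approximation valid.
pH = −log[H+] = −log(3.61 × 10^-3) = 2.44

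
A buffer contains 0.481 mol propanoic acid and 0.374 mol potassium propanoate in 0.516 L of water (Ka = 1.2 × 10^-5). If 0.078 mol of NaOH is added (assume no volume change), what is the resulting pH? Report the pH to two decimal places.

After neutralization: n(CH3CH2COOH) = 0.403 mol, n(CH3CH2COO-) = 0.452 mol.
pKa = −log(1.2 × 10^-5) = 4.921
pH = pKa + log([A⁻]/[HA]) = 4.921 + log(0.452/0.403) = 4.921 +0.050

pH = 4.97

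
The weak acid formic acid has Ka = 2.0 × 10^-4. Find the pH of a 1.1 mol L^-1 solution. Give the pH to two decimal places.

pH = 1.83

HCOOH ⇌ HCOO- + H+
From the ICE table, Ka = [H+]²/(1.1 − [H+]) = 2.0 × 10^-4.
Neglecting [H+] in the denominator: [H+] = √(2.0 × 10^-4 × 1.1) = 1.48 × 10^-2 M
Check: 1.3% ionized — well under 5%, approximation valid.
pH = −log[H+] = −log(1.48 × 10^-2) = 1.83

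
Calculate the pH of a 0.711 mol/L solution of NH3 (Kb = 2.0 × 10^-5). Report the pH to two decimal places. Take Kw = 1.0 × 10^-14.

NH3 + H2O ⇌ NH4+ + OH-
Let x = [OH-] at equilibrium. Kb = x²/(0.711 − x).
Neglecting x in the denominator: x = √(2.0 × 10^-5 × 0.711) = 3.77 × 10^-3 M
(x/C₀ = 0.53% < 5%, so the approximation holds.)
pOH = 2.42, so pH = 14.00 − pOH = 11.58

pH = 11.58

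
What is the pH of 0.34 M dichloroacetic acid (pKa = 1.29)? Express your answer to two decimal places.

Cl2CHCOOH ⇌ Cl2CHCOO- + H+
Ka = 10^(−1.29) = 5.13 × 10^-2
Ka = [H+]²/(0.34 − [H+]) = 5.13 × 10^-2
Here C₀/Ka ≈ 6.63, so the small-[H+] approximation fails. Use the quadratic:
[H+] = [−0.0513 + √(0.0513² + 0.0698)]/2 = 1.09 × 10^-1 M
pH = −log(1.09 × 10^-1) = 0.96

pH = 0.96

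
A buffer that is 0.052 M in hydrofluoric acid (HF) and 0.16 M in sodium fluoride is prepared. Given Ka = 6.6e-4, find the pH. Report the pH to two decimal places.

pKa = −log(6.6 × 10^-4) = 3.180
pH = pKa + log([A⁻]/[HA]) = 3.180 + log(0.16/0.052)
pH = 3.180 + (+0.488) = 3.67

pH = 3.67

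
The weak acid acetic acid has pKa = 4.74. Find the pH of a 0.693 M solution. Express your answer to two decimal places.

CH3COOH ⇌ CH3COO- + H+
Ka = 10^(−4.74) = 1.82 × 10^-5
Ka = [H+]²/(0.693 − [H+]) = 1.82 × 10^-5
Since Ka ≪ C₀, [H+] ≈ √(Ka·C₀) = 3.55 × 10^-3 M.
([H+]/C₀ = 0.51% < 5%, so the approximation holds.)
pH = −log[H+] = −log(3.55 × 10^-3) = 2.45

pH = 2.45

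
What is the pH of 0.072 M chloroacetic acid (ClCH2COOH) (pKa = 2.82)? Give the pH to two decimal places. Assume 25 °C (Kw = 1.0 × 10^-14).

ClCH2COOH ⇌ ClCH2COO- + H+
Ka = 10^(−2.82) = 1.51 × 10^-3
From the ICE table, Ka = [H+]²/(0.072 − [H+]) = 1.51 × 10^-3.
Here C₀/Ka ≈ 47.7, so the small-[H+] approximation fails. Use the quadratic:
[H+] = (−Ka + √(Ka² + 4·Ka·C₀))/2 = 9.70 × 10^-3 M
pH = −log(9.70 × 10^-3) = 2.01

pH = 2.01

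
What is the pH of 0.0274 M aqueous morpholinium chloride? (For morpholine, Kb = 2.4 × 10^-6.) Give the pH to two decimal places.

C4H8ONH2+ is the conjugate acid of the weak base C4H8ONH.
Ka = Kw/Kb = 1.0×10^-14 / 2.4 × 10^-6 = 4.17 × 10^-9
From the ICE table, Ka = x²/(0.0274 − x) = 4.17 × 10^-9.
Since Ka ≪ C₀, x ≈ √(Ka·C₀) = 1.07 × 10^-5 M.
pH = −log[H+] = −log(1.07 × 10^-5) = 4.97

pH = 4.97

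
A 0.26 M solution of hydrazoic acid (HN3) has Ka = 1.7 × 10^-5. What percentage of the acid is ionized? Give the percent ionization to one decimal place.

0.8%

HN3 ⇌ N3- + H+; let x = [H+] at equilibrium.
x ≈ √(Ka·C₀) = √(1.7 × 10^-5 × 0.26) = 2.10 × 10^-3 M
% ionization = x/C₀ × 100% = 2.10 × 10^-3/0.26 × 100% = 0.8%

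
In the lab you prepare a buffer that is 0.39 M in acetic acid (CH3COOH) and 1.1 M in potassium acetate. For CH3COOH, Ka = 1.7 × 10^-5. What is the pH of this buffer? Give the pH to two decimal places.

pH = 5.22

pKa = −log(1.7 × 10^-5) = 4.770
Henderson–Hasselbalch: pH = pKa + log([CH3COO-]/[CH3COOH]) = 4.770 + log(1.1/0.39)
pH = 4.770 + (+0.450) = 5.22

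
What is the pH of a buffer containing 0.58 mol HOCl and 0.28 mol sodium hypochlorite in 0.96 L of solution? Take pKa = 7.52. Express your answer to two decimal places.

pH = pKa + log([A⁻]/[HA]) = 7.52 + log(0.28/0.58)
pH = 7.52 + (-0.316) = 7.20

pH = 7.20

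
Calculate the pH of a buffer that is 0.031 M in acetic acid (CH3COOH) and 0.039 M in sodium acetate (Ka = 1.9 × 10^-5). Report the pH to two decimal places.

pH = 4.82

pKa = −log(1.9 × 10^-5) = 4.721
pH = pKa + log([A⁻]/[HA]) = 4.721 + log(0.039/0.031)
pH = 4.721 + (+0.100) = 4.82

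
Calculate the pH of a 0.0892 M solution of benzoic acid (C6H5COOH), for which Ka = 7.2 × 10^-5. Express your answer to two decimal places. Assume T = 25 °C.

pH = 2.60

C6H5COOH ⇌ C6H5COO- + H+
Ka = x²/(0.0892 − x) = 7.2 × 10^-5
Assume x ≪ 0.0892: x ≈ √(7.2 × 10^-5 × 0.0892) = 2.53 × 10^-3 M
Check: 2.8% ionized — well under 5%, approximation valid.
pH = −log(2.53 × 10^-3) = 2.60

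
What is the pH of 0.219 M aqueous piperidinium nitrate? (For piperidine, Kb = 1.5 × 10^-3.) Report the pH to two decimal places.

pH = 5.92

C5H10NH2+ is the conjugate acid of the weak base C5H10NH.
Ka = Kw/Kb = 1.0×10^-14 / 1.5 × 10^-3 = 6.67 × 10^-12
From the ICE table, Ka = [H+]²/(0.219 − [H+]) = 6.67 × 10^-12.
Since Ka ≪ C₀, [H+] ≈ √(Ka·C₀) = 1.21 × 10^-6 M.
pH = −log(1.21 × 10^-6) = 5.92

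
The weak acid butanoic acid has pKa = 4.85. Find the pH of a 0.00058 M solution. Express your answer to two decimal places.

CH3(CH2)2COOH ⇌ CH3(CH2)2COO- + H+
Ka = 10^(−4.85) = 1.41 × 10^-5
Ka = [H+]²/(0.00058 − [H+]) = 1.41 × 10^-5
The 5% rule fails; solving [H+]² + Ka·[H+] − Ka·C₀ = 0 exactly:
[H+] = (−Ka + √(Ka² + 4·Ka·C₀))/2 = 8.37 × 10^-5 M
pH = −log[H+] = −log(8.37 × 10^-5) = 4.08

pH = 4.08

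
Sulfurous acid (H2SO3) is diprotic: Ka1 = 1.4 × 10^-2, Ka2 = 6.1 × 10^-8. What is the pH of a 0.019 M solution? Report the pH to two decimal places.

pH = 1.97

Since Ka1 ≫ Ka2, the first ionization dominates [H+].
Ka1 = x²/(0.019 − x) = 1.4 × 10^-2
Solving the quadratic: x = (−Ka1 + √(Ka1² + 4·Ka1·C₀))/2 = 1.07 × 10^-2 M
pH = −log(1.07 × 10^-2) = 1.97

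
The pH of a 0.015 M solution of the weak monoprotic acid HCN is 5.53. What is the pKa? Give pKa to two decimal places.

[H+] = 10^(-5.53) = 2.95 × 10^-6 M
At equilibrium [HA] = 0.015 − 2.95 × 10^-6 = 1.50 × 10^-2 M
Ka = [H+][A-]/[HA] = (2.95 × 10^-6)² / 1.50 × 10^-2 = 5.80 × 10^-10
pKa = -log(5.80 × 10^-10) = 9.24

pKa = 9.24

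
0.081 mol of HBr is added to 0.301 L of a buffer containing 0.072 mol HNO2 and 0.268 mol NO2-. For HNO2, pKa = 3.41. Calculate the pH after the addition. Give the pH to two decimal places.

After neutralization: n(HNO2) = 0.153 mol, n(NO2-) = 0.187 mol.
pH = pKa + log(n_NO2-/n_HNO2) = 3.41 + log(0.187/0.153) = 3.41 + (+0.087)

pH = 3.50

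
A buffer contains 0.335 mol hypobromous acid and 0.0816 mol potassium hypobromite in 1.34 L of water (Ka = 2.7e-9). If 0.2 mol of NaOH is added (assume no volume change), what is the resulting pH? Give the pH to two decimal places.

After neutralization: n(HOBr) = 0.135 mol, n(OBr-) = 0.282 mol.
pKa = −log(2.7 × 10^-9) = 8.569
pH = pKa + log(n_OBr-/n_HOBr) = 8.569 + log(0.282/0.135) = 8.569 + (+0.320)

pH = 8.89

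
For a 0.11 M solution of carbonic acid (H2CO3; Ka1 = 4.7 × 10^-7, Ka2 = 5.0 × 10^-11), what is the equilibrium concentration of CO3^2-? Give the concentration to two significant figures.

5.0 × 10^-11 M

First ionization gives [H+] ≈ [HCO3-] = 2.27 × 10^-4 M.
Second step: Ka2 = [H+][CO3^2-]/[HCO3-] ≈ [CO3^2-] (since [H+] ≈ [HCO3-]).
So [CO3^2-] ≈ Ka2.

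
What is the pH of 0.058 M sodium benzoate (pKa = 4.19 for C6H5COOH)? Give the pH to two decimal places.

C6H5COO- is the conjugate base of the weak acid C6H5COOH.
Ka = 10^(−4.19) = 6.46 × 10^-5
Kb = Kw/Ka = 1.0×10^-14 / 6.46 × 10^-5 = 1.55 × 10^-10
Kb = x²/(0.058 − x) = 1.55 × 10^-10
Since Kb ≪ C₀, x ≈ √(Kb·C₀) = 3.00 × 10^-6 M.
pOH = −log(3.00 × 10^-6) = 5.52; pH = 14.00 − 5.52 = 8.48

pH = 8.48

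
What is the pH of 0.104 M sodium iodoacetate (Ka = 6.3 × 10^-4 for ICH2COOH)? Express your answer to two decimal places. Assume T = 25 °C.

pH = 8.11

ICH2COO- is the conjugate base of the weak acid ICH2COOH.
Kb = Kw/Ka = 1.0×10^-14 / 6.3 × 10^-4 = 1.59 × 10^-11
From the ICE table, Kb = [OH-]²/(0.104 − [OH-]) = 1.59 × 10^-11.
Assume [OH-] ≪ 0.104: [OH-] ≈ √(1.59 × 10^-11 × 0.104) = 1.29 × 10^-6 M
([OH-]/C₀ = 0.0012% < 5%, so the approximation holds.)
pOH = 5.89, so pH = 14.00 − pOH = 8.11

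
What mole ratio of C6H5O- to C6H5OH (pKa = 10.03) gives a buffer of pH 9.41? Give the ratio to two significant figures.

pH = pKa + log(r) ⇒ log(r) = 9.41 − 10.03 = -0.62
r = [C6H5O-]/[C6H5OH] = 10^(-0.62) = 0.24

ratio = 0.24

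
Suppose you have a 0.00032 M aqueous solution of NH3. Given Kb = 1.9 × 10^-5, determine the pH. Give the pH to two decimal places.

pH = 9.84

NH3 + H2O ⇌ NH4+ + OH-
Kb = [OH-]²/(0.00032 − [OH-]) = 1.9 × 10^-5
Here C₀/Kb ≈ 16.8, so the small-[OH-] approximation fails. Use the quadratic:
[OH-] = (−Kb + √(Kb² + 4·Kb·C₀))/2 = 6.91 × 10^-5 M
pOH = −log(6.91 × 10^-5) = 4.16; pH = 14.00 − 4.16 = 9.84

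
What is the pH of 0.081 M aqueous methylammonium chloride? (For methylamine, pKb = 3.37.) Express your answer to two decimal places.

CH3NH3+ is the conjugate acid of the weak base CH3NH2.
Kb = 10^(−3.37) = 4.27 × 10^-4
Ka = Kw/Kb = 1.0×10^-14 / 4.27 × 10^-4 = 2.34 × 10^-11
From the ICE table, Ka = x²/(0.081 − x) = 2.34 × 10^-11.
Assume x ≪ 0.081: x ≈ √(2.34 × 10^-11 × 0.081) = 1.38 × 10^-6 M
Check: 0.0017% ionized — well under 5%, approximation valid.
pH = −log[H+] = −log(1.38 × 10^-6) = 5.86

pH = 5.86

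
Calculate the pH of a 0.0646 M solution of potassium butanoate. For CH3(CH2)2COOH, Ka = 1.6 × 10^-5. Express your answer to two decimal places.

CH3(CH2)2COO- is the conjugate base of the weak acid CH3(CH2)2COOH.
Kb = Kw/Ka = 1.0×10^-14 / 1.6 × 10^-5 = 6.25 × 10^-10
From the ICE table, Kb = [OH-]²/(0.0646 − [OH-]) = 6.25 × 10^-10.
Assume [OH-] ≪ 0.0646: [OH-] ≈ √(6.25 × 10^-10 × 0.0646) = 6.35 × 10^-6 M
pOH = −log(6.35 × 10^-6) = 5.20; pH = 14.00 − 5.20 = 8.80

pH = 8.80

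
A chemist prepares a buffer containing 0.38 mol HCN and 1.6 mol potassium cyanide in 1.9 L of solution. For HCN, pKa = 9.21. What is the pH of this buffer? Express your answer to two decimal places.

pH = 9.83

Henderson–Hasselbalch: pH = pKa + log([CN-]/[HCN]) = 9.21 + log(1.6/0.38)
pH = 9.21 + (+0.624) = 9.83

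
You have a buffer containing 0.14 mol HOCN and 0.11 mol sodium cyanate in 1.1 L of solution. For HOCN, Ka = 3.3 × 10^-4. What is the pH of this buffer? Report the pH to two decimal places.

pH = 3.38

pKa = −log(3.3 × 10^-4) = 3.481
Henderson–Hasselbalch: pH = pKa + log([OCN-]/[HOCN]) = 3.481 + log(0.11/0.14)
pH = 3.481 + (-0.105) = 3.38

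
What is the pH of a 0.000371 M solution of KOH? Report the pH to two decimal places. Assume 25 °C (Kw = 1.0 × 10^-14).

KOH is a strong base; [OH-] = 0.000371 M.
pOH = -log(0.000371) = 3.43
pH = 14.00 - 3.43 = 10.57

pH = 10.57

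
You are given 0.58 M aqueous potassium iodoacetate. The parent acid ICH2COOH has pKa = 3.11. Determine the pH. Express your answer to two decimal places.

pH = 8.44

ICH2COO- is the conjugate base of the weak acid ICH2COOH.
Ka = 10^(−3.11) = 7.76 × 10^-4
Kb = Kw/Ka = 1.0×10^-14 / 7.76 × 10^-4 = 1.29 × 10^-11
Let x = [OH-] at equilibrium. Kb = x²/(0.58 − x).
Neglecting x in the denominator: x = √(1.29 × 10^-11 × 0.58) = 2.74 × 10^-6 M
pOH = −log(2.74 × 10^-6) = 5.56; pH = 14.00 − 5.56 = 8.44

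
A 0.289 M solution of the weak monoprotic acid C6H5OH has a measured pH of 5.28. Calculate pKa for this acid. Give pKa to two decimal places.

pKa = 10.02

[H+] = 10^(-5.28) = 5.25 × 10^-6 M
At equilibrium [HA] = 0.289 − 5.25 × 10^-6 = 2.89 × 10^-1 M
Ka = [H+][A-]/[HA] = (5.25 × 10^-6)² / 2.89 × 10^-1 = 9.54 × 10^-11
pKa = -log(9.54 × 10^-11) = 10.02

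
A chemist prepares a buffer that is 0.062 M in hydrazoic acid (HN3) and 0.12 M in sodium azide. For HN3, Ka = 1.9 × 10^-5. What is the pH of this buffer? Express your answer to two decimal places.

pH = 5.01

pKa = −log(1.9 × 10^-5) = 4.721
pH = pKa + log([A⁻]/[HA]) = 4.721 + log(0.12/0.062)
pH = 4.721 + (+0.287) = 5.01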